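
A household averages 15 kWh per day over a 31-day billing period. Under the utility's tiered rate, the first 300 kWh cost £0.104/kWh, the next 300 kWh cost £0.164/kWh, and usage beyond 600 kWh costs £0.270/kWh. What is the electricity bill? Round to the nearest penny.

Usage = 15 kWh/day × 31 days = 465 kWh
First 300 kWh × £0.104 = £31.20
Next 165 kWh × £0.164 = £27.06
Remaining tier: 0 kWh (not reached)
Total = £58.26

£58.26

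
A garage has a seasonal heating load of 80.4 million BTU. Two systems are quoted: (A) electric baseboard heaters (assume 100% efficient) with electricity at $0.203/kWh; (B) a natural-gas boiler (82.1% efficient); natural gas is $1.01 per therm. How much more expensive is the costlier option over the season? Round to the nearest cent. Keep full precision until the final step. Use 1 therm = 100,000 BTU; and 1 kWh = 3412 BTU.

$3794.38

Heat load = 80.4 × 10⁶ BTU = 80,400,000 BTU
Gas: input = 80,400,000 / 0.821 = 97,929,354 BTU = 979.3 therm → 979.3 × $1.01 = $989.09
Electric: 80,400,000 BTU / 3412 = 23,560 kWh → × $0.203 = $4,783.47
Difference = |$989.09 − $4,783.47| = $3,794.38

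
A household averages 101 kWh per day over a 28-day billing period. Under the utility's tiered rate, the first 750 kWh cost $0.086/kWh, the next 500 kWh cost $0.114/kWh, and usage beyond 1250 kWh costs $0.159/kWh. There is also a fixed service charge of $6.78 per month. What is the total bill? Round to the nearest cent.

Usage = 101 kWh/day × 28 days = 2828 kWh
First 750 kWh × $0.086 = $64.50
Next 500 kWh × $0.114 = $57.00
Remaining 1578 kWh × $0.159 = $250.90
Energy charge = $372.40; + service $6.78 = $379.18

$379.18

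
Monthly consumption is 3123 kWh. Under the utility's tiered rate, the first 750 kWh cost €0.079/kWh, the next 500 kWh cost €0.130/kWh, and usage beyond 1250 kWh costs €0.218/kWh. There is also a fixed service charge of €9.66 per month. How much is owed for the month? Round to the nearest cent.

€542.22

First 750 kWh × €0.079 = €59.25
Next 500 kWh × €0.130 = €65.00
Remaining 1873 kWh × €0.218 = €408.31
Energy charge = €532.56; + service €9.66 = €542.22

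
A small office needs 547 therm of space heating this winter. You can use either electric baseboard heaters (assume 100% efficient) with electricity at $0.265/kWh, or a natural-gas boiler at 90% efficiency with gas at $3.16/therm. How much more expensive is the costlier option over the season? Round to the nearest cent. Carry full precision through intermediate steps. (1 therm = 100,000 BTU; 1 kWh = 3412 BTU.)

$2327.81

Heat load = 547 therm × 100,000 = 54,700,000 BTU
Gas: input = 54,700,000 / 0.90 = 60,777,778 BTU = 607.8 therm → 607.8 × $3.16 = $1,920.58
Electric: 54,700,000 BTU / 3412 = 16,030 kWh → × $0.265 = $4,248.39
Difference = |$1,920.58 − $4,248.39| = $2,327.81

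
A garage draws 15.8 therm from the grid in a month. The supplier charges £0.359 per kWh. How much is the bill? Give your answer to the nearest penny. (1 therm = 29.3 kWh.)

15.8 therm × (29.3 kWh/therm) = 462.9 kWh
Cost = 462.9 kWh × £0.359/kWh = £166.20

£166.20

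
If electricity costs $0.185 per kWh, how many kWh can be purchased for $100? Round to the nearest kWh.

541 kWh

$100 / $0.185 per kWh = 540.5 kWh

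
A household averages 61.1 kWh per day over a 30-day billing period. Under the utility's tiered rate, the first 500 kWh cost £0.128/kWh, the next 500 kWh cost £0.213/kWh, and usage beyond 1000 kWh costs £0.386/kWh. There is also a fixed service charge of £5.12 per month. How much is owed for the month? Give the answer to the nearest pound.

Usage = 61.1 kWh/day × 30 days = 1833 kWh
First 500 kWh × £0.128 = £64.00
Next 500 kWh × £0.213 = £106.50
Remaining 833 kWh × £0.386 = £321.54
Energy charge = £492.04; + service £5.12 = £497.16 ≈ £497

£497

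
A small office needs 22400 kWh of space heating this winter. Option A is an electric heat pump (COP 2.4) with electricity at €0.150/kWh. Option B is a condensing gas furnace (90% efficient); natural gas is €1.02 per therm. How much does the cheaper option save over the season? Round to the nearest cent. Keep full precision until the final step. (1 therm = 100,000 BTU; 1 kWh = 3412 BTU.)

€533.81

Heat load = 22400 kWh × 3412 = 76,428,800 BTU
Gas: input = 76,428,800 / 0.90 = 84,920,889 BTU = 849.2 therm → 849.2 × €1.02 = €866.19
Heat pump: 76,428,800 BTU / 3412 = 22,400 kWh heat; / 2.4 = 9,333 kWh in → × €0.150 = €1,400.00
Difference = |€866.19 − €1,400.00| = €533.81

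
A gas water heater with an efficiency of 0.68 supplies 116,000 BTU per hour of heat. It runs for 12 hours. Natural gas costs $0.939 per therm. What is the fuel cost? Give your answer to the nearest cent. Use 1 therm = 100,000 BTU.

Heat delivered = 116,000 BTU/h × 12 h = 1,392,000 BTU
Gas input = 1,392,000 / 0.68 = 2,047,059 BTU
= 2,047,059 / 100,000 = 20.47 therm
Cost = 20.47 × $0.939/therm = $19.22

$19.22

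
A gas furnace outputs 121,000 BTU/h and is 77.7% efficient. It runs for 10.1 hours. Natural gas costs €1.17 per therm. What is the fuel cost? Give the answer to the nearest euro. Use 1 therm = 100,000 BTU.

€18

Heat delivered = 121,000 BTU/h × 10.1 h = 1,222,100 BTU
Gas input = 1,222,100 / 0.777 = 1,572,844 BTU
= 1,572,844 / 100,000 = 15.73 therm
Cost = 15.73 × €1.17/therm = €18.40 ≈ €18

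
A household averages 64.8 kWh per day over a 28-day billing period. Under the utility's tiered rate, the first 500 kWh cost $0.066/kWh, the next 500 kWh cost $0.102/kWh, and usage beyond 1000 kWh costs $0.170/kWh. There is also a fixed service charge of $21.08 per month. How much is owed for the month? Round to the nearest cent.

Usage = 64.8 kWh/day × 28 days = 1814.4 kWh
First 500 kWh × $0.066 = $33.00
Next 500 kWh × $0.102 = $51.00
Remaining 814.4 kWh × $0.170 = $138.45
Energy charge = $222.45; + service $21.08 = $243.53

$243.53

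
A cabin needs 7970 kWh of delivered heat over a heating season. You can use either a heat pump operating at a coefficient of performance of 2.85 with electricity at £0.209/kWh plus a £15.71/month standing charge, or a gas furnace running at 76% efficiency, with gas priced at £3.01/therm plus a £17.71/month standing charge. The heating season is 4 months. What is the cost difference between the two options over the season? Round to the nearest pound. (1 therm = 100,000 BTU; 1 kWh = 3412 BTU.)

Heat load = 7970 kWh × 3412 = 27,193,640 BTU
Gas: input = 27,193,640 / 0.76 = 35,781,105 BTU = 357.8 therm → 357.8 × £3.01 = £1,077.01; + 4 × £17.71 standing = £1,147.85
Heat pump: 27,193,640 BTU / 3412 = 7,970 kWh heat; / 2.85 = 2,796 kWh in → × £0.209 = £584.47; + 4 × £15.71 standing = £647.31
Difference = |£1,147.85 − £647.31| = £500.54 ≈ £501

£501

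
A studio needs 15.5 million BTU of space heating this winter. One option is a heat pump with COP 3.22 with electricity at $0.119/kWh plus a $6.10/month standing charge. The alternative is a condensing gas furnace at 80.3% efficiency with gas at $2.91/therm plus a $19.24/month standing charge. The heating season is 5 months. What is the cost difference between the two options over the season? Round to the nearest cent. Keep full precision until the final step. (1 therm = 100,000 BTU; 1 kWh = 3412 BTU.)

$459.52

Heat load = 15.5 × 10⁶ BTU = 15,500,000 BTU
Gas: input = 15,500,000 / 0.803 = 19,302,615 BTU = 193 therm → 193 × $2.91 = $561.71; + 5 × $19.24 standing = $657.91
Heat pump: 15,500,000 BTU / 3412 = 4,543 kWh heat; / 3.22 = 1,411 kWh in → × $0.119 = $167.89; + 5 × $6.10 standing = $198.39
Difference = |$657.91 − $198.39| = $459.52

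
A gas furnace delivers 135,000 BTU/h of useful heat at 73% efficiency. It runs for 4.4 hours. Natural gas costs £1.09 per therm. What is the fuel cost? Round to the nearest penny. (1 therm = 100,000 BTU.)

Heat delivered = 135,000 BTU/h × 4.4 h = 594,000 BTU
Gas input = 594,000 / 0.73 = 813,699 BTU
= 813,699 / 100,000 = 8.137 therm
Cost = 8.137 × £1.09/therm = £8.87

£8.87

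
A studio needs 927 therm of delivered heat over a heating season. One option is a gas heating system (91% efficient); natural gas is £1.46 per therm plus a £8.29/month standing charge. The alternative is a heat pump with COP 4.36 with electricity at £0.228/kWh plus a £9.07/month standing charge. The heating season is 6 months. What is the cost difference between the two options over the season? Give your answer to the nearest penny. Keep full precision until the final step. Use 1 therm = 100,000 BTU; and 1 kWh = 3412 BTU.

Heat load = 927 therm × 100,000 = 92,700,000 BTU
Gas: input = 92,700,000 / 0.910 = 101,868,132 BTU = 1,019 therm → 1,019 × £1.46 = £1,487.27; + 6 × £8.29 standing = £1,537.01
Heat pump: 92,700,000 BTU / 3412 = 27,170 kWh heat; / 4.36 = 6,231 kWh in → × £0.228 = £1,420.75; + 6 × £9.07 standing = £1,475.17
Difference = |£1,537.01 − £1,475.17| = £61.84

£61.84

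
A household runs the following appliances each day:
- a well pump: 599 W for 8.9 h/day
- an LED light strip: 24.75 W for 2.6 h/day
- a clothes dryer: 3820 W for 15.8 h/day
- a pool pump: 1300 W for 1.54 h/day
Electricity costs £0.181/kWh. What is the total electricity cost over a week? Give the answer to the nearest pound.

well pump: 599 W × 8.9 h × 7 d = 37,318 Wh = 37.32 kWh
LED light strip: 24.75 W × 2.6 h × 7 d = 450 Wh = 0.4505 kWh
clothes dryer: 3820 W × 15.8 h × 7 d = 422,492 Wh = 422.5 kWh
pool pump: 1300 W × 1.54 h × 7 d = 14,014 Wh = 14.01 kWh
Total energy = 37.32 + 0.4505 + 422.5 + 14.01 = 474.3 kWh
Cost = 474.3 kWh × £0.181 = £85.84 ≈ £86

£86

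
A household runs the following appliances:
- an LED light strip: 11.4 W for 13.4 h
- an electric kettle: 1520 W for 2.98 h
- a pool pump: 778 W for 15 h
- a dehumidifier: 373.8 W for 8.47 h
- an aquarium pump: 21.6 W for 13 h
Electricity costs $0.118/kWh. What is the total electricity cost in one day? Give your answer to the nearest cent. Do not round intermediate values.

$2.34

LED light strip: 11.4 W × 13.4 h = 153 Wh = 0.1528 kWh
electric kettle: 1520 W × 2.98 h = 4,530 Wh = 4.53 kWh
pool pump: 778 W × 15 h = 11,670 Wh = 11.67 kWh
dehumidifier: 373.8 W × 8.47 h = 3,166 Wh = 3.166 kWh
aquarium pump: 21.6 W × 13 h = 281 Wh = 0.2808 kWh
Total energy = 0.1528 + 4.53 + 11.67 + 3.166 + 0.2808 = 19.8 kWh
Cost = 19.8 kWh × $0.118 = $2.34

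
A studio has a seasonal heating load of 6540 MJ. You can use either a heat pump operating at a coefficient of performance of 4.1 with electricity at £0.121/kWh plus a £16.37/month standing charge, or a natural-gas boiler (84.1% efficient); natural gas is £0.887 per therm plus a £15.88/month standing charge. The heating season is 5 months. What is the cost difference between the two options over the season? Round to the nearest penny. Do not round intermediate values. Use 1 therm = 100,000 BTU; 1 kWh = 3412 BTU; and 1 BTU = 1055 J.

£9.31

Heat load = 6540 MJ = 6,540,000,000 J / 1055 = 6,199,052 BTU
Gas: input = 6,199,052 / 0.841 = 7,371,049 BTU = 73.71 therm → 73.71 × £0.887 = £65.38; + 5 × £15.88 standing = £144.78
Heat pump: 6,199,052 BTU / 3412 = 1,817 kWh heat; / 4.1 = 443.1 kWh in → × £0.121 = £53.62; + 5 × £16.37 standing = £135.47
Difference = |£144.78 − £135.47| = £9.31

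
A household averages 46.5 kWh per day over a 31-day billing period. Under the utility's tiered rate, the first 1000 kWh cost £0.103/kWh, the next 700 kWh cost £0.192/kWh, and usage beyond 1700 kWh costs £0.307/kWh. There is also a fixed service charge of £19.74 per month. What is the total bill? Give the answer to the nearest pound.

Usage = 46.5 kWh/day × 31 days = 1441.5 kWh
First 1000 kWh × £0.103 = £103.00
Next 441.5 kWh × £0.192 = £84.77
Remaining tier: 0 kWh (not reached)
Energy charge = £187.77; + service £19.74 = £207.51 ≈ £208

£208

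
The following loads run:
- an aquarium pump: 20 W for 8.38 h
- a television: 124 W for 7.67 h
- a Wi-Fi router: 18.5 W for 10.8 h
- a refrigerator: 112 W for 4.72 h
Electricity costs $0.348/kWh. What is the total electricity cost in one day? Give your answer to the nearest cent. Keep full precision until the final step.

aquarium pump: 20 W × 8.38 h = 168 Wh = 0.1676 kWh
television: 124 W × 7.67 h = 951 Wh = 0.9511 kWh
Wi-Fi router: 18.5 W × 10.8 h = 200 Wh = 0.1998 kWh
refrigerator: 112 W × 4.72 h = 529 Wh = 0.5286 kWh
Total energy = 0.1676 + 0.9511 + 0.1998 + 0.5286 = 1.847 kWh
Cost = 1.847 kWh × $0.348 = $0.64

$0.64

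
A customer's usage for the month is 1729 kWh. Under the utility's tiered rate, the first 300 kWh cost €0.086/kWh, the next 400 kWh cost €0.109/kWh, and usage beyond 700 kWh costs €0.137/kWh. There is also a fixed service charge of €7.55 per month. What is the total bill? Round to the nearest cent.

€217.92

First 300 kWh × €0.086 = €25.80
Next 400 kWh × €0.109 = €43.60
Remaining 1029 kWh × €0.137 = €140.97
Energy charge = €210.37; + service €7.55 = €217.92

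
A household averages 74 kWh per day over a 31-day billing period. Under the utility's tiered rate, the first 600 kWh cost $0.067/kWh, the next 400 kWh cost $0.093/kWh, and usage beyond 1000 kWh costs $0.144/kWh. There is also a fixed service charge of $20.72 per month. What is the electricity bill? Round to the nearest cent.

$284.46

Usage = 74 kWh/day × 31 days = 2294 kWh
First 600 kWh × $0.067 = $40.20
Next 400 kWh × $0.093 = $37.20
Remaining 1294 kWh × $0.144 = $186.34
Energy charge = $263.74; + service $20.72 = $284.46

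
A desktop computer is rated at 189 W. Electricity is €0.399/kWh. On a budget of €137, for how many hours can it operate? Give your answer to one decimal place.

Energy budget = €137 / €0.399 per kWh = 343.4 kWh = 343,358 Wh
Runtime = 343,358 Wh / 189 W = 1,817 h

1816.7 h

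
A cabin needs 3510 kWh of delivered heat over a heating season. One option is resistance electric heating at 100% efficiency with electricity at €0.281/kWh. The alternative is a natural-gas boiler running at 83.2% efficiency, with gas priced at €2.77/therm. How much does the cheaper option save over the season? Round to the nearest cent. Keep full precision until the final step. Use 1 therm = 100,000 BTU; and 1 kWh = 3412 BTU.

€587.59

Heat load = 3510 kWh × 3412 = 11,976,120 BTU
Gas: input = 11,976,120 / 0.832 = 14,394,375 BTU = 143.9 therm → 143.9 × €2.77 = €398.72
Electric: 11,976,120 BTU / 3412 = 3,510 kWh → × €0.281 = €986.31
Difference = |€398.72 − €986.31| = €587.59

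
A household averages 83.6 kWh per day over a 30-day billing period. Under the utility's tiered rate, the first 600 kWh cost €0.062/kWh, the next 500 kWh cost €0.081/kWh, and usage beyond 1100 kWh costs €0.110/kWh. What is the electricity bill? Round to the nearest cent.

€232.58

Usage = 83.6 kWh/day × 30 days = 2508 kWh
First 600 kWh × €0.062 = €37.20
Next 500 kWh × €0.081 = €40.50
Remaining 1408 kWh × €0.110 = €154.88
Total = €232.58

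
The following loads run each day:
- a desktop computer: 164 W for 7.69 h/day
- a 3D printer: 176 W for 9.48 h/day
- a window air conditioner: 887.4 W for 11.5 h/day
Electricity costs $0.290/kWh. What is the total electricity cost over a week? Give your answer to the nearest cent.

$26.66

desktop computer: 164 W × 7.69 h × 7 d = 8,828 Wh = 8.828 kWh
3D printer: 176 W × 9.48 h × 7 d = 11,679 Wh = 11.68 kWh
window air conditioner: 887.4 W × 11.5 h × 7 d = 71,436 Wh = 71.44 kWh
Total energy = 8.828 + 11.68 + 71.44 = 91.94 kWh
Cost = 91.94 kWh × $0.290 = $26.66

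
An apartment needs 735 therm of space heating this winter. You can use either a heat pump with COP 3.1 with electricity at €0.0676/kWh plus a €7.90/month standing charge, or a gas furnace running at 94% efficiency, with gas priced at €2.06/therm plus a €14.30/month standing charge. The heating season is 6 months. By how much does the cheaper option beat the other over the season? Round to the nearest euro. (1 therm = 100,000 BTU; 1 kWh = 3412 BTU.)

Heat load = 735 therm × 100,000 = 73,500,000 BTU
Gas: input = 73,500,000 / 0.94 = 78,191,489 BTU = 781.9 therm → 781.9 × €2.06 = €1,610.74; + 6 × €14.30 standing = €1,696.54
Heat pump: 73,500,000 BTU / 3412 = 21,540 kWh heat; / 3.1 = 6,949 kWh in → × €0.0676 = €469.75; + 6 × €7.90 standing = €517.15
Difference = |€1,696.54 − €517.15| = €1,179.40 ≈ €1179

€1179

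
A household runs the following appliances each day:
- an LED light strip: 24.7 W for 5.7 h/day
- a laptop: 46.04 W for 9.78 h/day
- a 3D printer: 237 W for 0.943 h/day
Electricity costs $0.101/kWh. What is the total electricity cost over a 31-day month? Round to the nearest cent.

$2.55

LED light strip: 24.7 W × 5.7 h × 31 d = 4,364 Wh = 4.364 kWh
laptop: 46.04 W × 9.78 h × 31 d = 13,958 Wh = 13.96 kWh
3D printer: 237 W × 0.943 h × 31 d = 6,928 Wh = 6.928 kWh
Total energy = 4.364 + 13.96 + 6.928 = 25.25 kWh
Cost = 25.25 kWh × $0.101 = $2.55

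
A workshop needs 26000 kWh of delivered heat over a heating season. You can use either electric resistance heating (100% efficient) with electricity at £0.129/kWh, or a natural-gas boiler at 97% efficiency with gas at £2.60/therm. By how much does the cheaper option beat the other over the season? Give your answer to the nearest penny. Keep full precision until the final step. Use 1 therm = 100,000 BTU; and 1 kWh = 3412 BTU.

£976.15

Heat load = 26000 kWh × 3412 = 88,712,000 BTU
Gas: input = 88,712,000 / 0.970 = 91,455,670 BTU = 914.6 therm → 914.6 × £2.60 = £2,377.85
Electric: 88,712,000 BTU / 3412 = 26,000 kWh → × £0.129 = £3,354.00
Difference = |£2,377.85 − £3,354.00| = £976.15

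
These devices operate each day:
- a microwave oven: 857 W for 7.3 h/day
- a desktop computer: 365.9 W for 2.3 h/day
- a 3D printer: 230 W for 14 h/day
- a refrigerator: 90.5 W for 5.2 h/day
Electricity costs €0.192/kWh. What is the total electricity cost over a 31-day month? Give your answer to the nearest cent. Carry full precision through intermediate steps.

€64.21

microwave oven: 857 W × 7.3 h × 31 d = 193,939 Wh = 193.9 kWh
desktop computer: 365.9 W × 2.3 h × 31 d = 26,089 Wh = 26.09 kWh
3D printer: 230 W × 14 h × 31 d = 99,820 Wh = 99.82 kWh
refrigerator: 90.5 W × 5.2 h × 31 d = 14,589 Wh = 14.59 kWh
Total energy = 193.9 + 26.09 + 99.82 + 14.59 = 334.4 kWh
Cost = 334.4 kWh × €0.192 = €64.21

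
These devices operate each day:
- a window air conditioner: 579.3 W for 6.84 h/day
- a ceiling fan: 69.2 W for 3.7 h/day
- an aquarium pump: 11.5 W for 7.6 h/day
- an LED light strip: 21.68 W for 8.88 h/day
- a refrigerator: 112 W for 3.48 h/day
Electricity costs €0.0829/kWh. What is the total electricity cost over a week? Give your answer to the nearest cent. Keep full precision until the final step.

€2.84

window air conditioner: 579.3 W × 6.84 h × 7 d = 27,737 Wh = 27.74 kWh
ceiling fan: 69.2 W × 3.7 h × 7 d = 1,792 Wh = 1.792 kWh
aquarium pump: 11.5 W × 7.6 h × 7 d = 612 Wh = 0.6118 kWh
LED light strip: 21.68 W × 8.88 h × 7 d = 1,348 Wh = 1.348 kWh
refrigerator: 112 W × 3.48 h × 7 d = 2,728 Wh = 2.728 kWh
Total energy = 27.74 + 1.792 + 0.6118 + 1.348 + 2.728 = 34.22 kWh
Cost = 34.22 kWh × €0.0829 = €2.84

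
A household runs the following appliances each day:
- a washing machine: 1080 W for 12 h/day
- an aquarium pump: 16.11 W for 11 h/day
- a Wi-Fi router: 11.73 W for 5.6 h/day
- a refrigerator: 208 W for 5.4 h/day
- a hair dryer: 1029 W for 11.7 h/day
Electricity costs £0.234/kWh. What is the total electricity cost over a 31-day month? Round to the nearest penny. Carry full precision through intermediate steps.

£191.25

washing machine: 1080 W × 12 h × 31 d = 401,760 Wh = 401.8 kWh
aquarium pump: 16.11 W × 11 h × 31 d = 5,494 Wh = 5.494 kWh
Wi-Fi router: 11.73 W × 5.6 h × 31 d = 2,036 Wh = 2.036 kWh
refrigerator: 208 W × 5.4 h × 31 d = 34,819 Wh = 34.82 kWh
hair dryer: 1029 W × 11.7 h × 31 d = 373,218 Wh = 373.2 kWh
Total energy = 401.8 + 5.494 + 2.036 + 34.82 + 373.2 = 817.3 kWh
Cost = 817.3 kWh × £0.234 = £191.25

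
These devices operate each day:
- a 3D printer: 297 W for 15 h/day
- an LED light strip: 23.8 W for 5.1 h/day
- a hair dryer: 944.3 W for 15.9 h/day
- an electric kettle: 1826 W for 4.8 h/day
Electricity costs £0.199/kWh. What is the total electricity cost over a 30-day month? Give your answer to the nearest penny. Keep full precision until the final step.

£169.28

3D printer: 297 W × 15 h × 30 d = 133,650 Wh = 133.7 kWh
LED light strip: 23.8 W × 5.1 h × 30 d = 3,641 Wh = 3.641 kWh
hair dryer: 944.3 W × 15.9 h × 30 d = 450,431 Wh = 450.4 kWh
electric kettle: 1826 W × 4.8 h × 30 d = 262,944 Wh = 262.9 kWh
Total energy = 133.7 + 3.641 + 450.4 + 262.9 = 850.7 kWh
Cost = 850.7 kWh × £0.199 = £169.28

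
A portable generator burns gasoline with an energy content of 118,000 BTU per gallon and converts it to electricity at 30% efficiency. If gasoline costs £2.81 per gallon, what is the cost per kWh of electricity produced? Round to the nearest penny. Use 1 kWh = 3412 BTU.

£0.27

Electrical output per gallon = 118,000 BTU × 0.30 / 3412 BTU/kWh = 10.38 kWh
Cost per kWh = £2.81 / 10.38 kWh = £0.271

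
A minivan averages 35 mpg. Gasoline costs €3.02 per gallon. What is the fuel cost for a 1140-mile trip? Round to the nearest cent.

Fuel = 1140 mi / 35 mpg = 32.57 gal
Cost = 32.57 gal × €3.02/gal = €98.37

€98.37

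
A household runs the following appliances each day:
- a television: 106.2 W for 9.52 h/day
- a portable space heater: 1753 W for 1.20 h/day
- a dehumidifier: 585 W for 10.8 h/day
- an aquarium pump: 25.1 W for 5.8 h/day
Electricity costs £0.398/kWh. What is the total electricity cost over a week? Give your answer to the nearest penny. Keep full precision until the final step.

television: 106.2 W × 9.52 h × 7 d = 7,077 Wh = 7.077 kWh
portable space heater: 1753 W × 1.20 h × 7 d = 14,725 Wh = 14.73 kWh
dehumidifier: 585 W × 10.8 h × 7 d = 44,226 Wh = 44.23 kWh
aquarium pump: 25.1 W × 5.8 h × 7 d = 1,019 Wh = 1.019 kWh
Total energy = 7.077 + 14.73 + 44.23 + 1.019 = 67.05 kWh
Cost = 67.05 kWh × £0.398 = £26.68

£26.68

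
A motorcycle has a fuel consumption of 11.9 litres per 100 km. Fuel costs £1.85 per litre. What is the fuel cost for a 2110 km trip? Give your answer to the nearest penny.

Fuel = 11.9 L/100 km × 2110 km / 100 = 251.1 L
Cost = 251.1 L × £1.85/L = £464.52

£464.52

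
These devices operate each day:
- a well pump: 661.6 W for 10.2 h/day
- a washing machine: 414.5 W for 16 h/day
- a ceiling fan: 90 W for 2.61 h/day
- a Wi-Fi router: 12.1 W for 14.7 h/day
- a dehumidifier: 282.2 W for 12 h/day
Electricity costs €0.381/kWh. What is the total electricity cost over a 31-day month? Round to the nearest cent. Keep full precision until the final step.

well pump: 661.6 W × 10.2 h × 31 d = 209,198 Wh = 209.2 kWh
washing machine: 414.5 W × 16 h × 31 d = 205,592 Wh = 205.6 kWh
ceiling fan: 90 W × 2.61 h × 31 d = 7,282 Wh = 7.282 kWh
Wi-Fi router: 12.1 W × 14.7 h × 31 d = 5,514 Wh = 5.514 kWh
dehumidifier: 282.2 W × 12 h × 31 d = 104,978 Wh = 105 kWh
Total energy = 209.2 + 205.6 + 7.282 + 5.514 + 105 = 532.6 kWh
Cost = 532.6 kWh × €0.381 = €202.91

€202.91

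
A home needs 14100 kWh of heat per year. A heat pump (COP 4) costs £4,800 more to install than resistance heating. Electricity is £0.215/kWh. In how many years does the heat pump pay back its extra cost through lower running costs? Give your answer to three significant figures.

2.11 years

Resistance: 14100 kWh × £0.215 = £3,031.50/yr
Heat pump: 14100 / 4 = 3525 kWh in → × £0.215 = £757.88/yr
Annual savings = £2,273.62
Payback = £4,800 / £2,273.62 = 2.11 years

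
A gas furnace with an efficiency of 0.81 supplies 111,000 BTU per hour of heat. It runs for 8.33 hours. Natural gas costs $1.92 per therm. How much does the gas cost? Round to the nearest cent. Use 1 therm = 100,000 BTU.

Heat delivered = 111,000 BTU/h × 8.33 h = 924,630 BTU
Gas input = 924,630 / 0.81 = 1,141,519 BTU
= 1,141,519 / 100,000 = 11.42 therm
Cost = 11.42 × $1.92/therm = $21.92

$21.92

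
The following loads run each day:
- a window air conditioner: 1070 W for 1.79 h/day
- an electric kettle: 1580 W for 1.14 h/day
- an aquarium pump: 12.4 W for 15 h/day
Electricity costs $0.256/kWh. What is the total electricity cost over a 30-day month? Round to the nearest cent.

window air conditioner: 1070 W × 1.79 h × 30 d = 57,459 Wh = 57.46 kWh
electric kettle: 1580 W × 1.14 h × 30 d = 54,036 Wh = 54.04 kWh
aquarium pump: 12.4 W × 15 h × 30 d = 5,580 Wh = 5.58 kWh
Total energy = 57.46 + 54.04 + 5.58 = 117.1 kWh
Cost = 117.1 kWh × $0.256 = $29.97

$29.97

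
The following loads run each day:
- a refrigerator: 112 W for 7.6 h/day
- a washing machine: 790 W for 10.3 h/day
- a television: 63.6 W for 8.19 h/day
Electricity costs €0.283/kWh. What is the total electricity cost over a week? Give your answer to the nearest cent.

refrigerator: 112 W × 7.6 h × 7 d = 5,958 Wh = 5.958 kWh
washing machine: 790 W × 10.3 h × 7 d = 56,959 Wh = 56.96 kWh
television: 63.6 W × 8.19 h × 7 d = 3,646 Wh = 3.646 kWh
Total energy = 5.958 + 56.96 + 3.646 = 66.56 kWh
Cost = 66.56 kWh × €0.283 = €18.84

€18.84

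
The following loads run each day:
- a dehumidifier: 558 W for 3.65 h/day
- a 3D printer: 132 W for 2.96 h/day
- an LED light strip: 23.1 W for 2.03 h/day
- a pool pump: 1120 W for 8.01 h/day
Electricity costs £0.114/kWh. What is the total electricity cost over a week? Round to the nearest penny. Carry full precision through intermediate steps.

£9.13

dehumidifier: 558 W × 3.65 h × 7 d = 14,257 Wh = 14.26 kWh
3D printer: 132 W × 2.96 h × 7 d = 2,735 Wh = 2.735 kWh
LED light strip: 23.1 W × 2.03 h × 7 d = 328 Wh = 0.3283 kWh
pool pump: 1120 W × 8.01 h × 7 d = 62,798 Wh = 62.8 kWh
Total energy = 14.26 + 2.735 + 0.3283 + 62.8 = 80.12 kWh
Cost = 80.12 kWh × £0.114 = £9.13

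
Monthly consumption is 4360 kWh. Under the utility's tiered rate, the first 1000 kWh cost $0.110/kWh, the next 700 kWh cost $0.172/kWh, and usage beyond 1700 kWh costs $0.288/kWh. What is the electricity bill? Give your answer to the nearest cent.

$996.48

First 1000 kWh × $0.110 = $110.00
Next 700 kWh × $0.172 = $120.40
Remaining 2660 kWh × $0.288 = $766.08
Total = $996.48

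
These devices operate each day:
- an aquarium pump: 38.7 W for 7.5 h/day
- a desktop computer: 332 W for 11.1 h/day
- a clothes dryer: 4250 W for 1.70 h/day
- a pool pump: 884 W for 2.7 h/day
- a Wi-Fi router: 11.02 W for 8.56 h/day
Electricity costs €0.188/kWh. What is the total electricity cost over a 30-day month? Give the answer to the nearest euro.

aquarium pump: 38.7 W × 7.5 h × 30 d = 8,708 Wh = 8.707 kWh
desktop computer: 332 W × 11.1 h × 30 d = 110,556 Wh = 110.6 kWh
clothes dryer: 4250 W × 1.70 h × 30 d = 216,750 Wh = 216.8 kWh
pool pump: 884 W × 2.7 h × 30 d = 71,604 Wh = 71.6 kWh
Wi-Fi router: 11.02 W × 8.56 h × 30 d = 2,830 Wh = 2.83 kWh
Total energy = 8.707 + 110.6 + 216.8 + 71.6 + 2.83 = 410.4 kWh
Cost = 410.4 kWh × €0.188 = €77.16 ≈ €77

€77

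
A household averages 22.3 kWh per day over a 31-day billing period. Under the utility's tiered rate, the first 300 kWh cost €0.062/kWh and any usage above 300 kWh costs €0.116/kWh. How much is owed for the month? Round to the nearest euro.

Usage = 22.3 kWh/day × 31 days = 691.3 kWh
First 300 kWh × €0.062 = €18.60
Remaining 391.3 kWh × €0.116 = €45.39
Total = €63.99 ≈ €64

€64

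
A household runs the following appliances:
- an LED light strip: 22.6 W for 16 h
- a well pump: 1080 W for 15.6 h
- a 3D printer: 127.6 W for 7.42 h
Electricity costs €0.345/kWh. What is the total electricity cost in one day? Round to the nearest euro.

LED light strip: 22.6 W × 16 h = 362 Wh = 0.3616 kWh
well pump: 1080 W × 15.6 h = 16,848 Wh = 16.85 kWh
3D printer: 127.6 W × 7.42 h = 947 Wh = 0.9468 kWh
Total energy = 0.3616 + 16.85 + 0.9468 = 18.16 kWh
Cost = 18.16 kWh × €0.345 = €6.26 ≈ €6

€6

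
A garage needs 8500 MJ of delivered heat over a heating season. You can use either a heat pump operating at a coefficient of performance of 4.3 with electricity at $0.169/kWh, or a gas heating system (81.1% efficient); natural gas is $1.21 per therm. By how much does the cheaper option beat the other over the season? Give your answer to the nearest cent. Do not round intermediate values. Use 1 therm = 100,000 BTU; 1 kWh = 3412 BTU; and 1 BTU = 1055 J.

Heat load = 8500 MJ = 8,500,000,000 J / 1055 = 8,056,872 BTU
Gas: input = 8,056,872 / 0.811 = 9,934,491 BTU = 99.34 therm → 99.34 × $1.21 = $120.21
Heat pump: 8,056,872 BTU / 3412 = 2,361 kWh heat; / 4.3 = 549.1 kWh in → × $0.169 = $92.81
Difference = |$120.21 − $92.81| = $27.40

$27.40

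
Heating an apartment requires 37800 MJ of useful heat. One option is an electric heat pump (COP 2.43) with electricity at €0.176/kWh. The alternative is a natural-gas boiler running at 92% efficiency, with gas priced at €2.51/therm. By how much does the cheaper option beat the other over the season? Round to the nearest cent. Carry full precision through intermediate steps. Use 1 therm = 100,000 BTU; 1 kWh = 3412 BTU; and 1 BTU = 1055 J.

€216.95

Heat load = 37800 MJ = 37,800,000,000 J / 1055 = 35,829,384 BTU
Gas: input = 35,829,384 / 0.92 = 38,944,982 BTU = 389.4 therm → 389.4 × €2.51 = €977.52
Heat pump: 35,829,384 BTU / 3412 = 10,500 kWh heat; / 2.43 = 4,321 kWh in → × €0.176 = €760.57
Difference = |€977.52 − €760.57| = €216.95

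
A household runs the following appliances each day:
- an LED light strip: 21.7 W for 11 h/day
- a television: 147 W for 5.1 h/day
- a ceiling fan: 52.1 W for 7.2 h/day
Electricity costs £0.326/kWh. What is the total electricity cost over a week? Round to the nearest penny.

£3.11

LED light strip: 21.7 W × 11 h × 7 d = 1,671 Wh = 1.671 kWh
television: 147 W × 5.1 h × 7 d = 5,248 Wh = 5.248 kWh
ceiling fan: 52.1 W × 7.2 h × 7 d = 2,626 Wh = 2.626 kWh
Total energy = 1.671 + 5.248 + 2.626 = 9.545 kWh
Cost = 9.545 kWh × £0.326 = £3.11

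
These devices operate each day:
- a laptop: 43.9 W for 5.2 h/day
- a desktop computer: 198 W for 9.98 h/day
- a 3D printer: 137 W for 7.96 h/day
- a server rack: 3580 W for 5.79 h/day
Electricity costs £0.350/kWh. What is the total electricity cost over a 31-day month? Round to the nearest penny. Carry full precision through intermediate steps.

£260.65

laptop: 43.9 W × 5.2 h × 31 d = 7,077 Wh = 7.077 kWh
desktop computer: 198 W × 9.98 h × 31 d = 61,257 Wh = 61.26 kWh
3D printer: 137 W × 7.96 h × 31 d = 33,806 Wh = 33.81 kWh
server rack: 3580 W × 5.79 h × 31 d = 642,574 Wh = 642.6 kWh
Total energy = 7.077 + 61.26 + 33.81 + 642.6 = 744.7 kWh
Cost = 744.7 kWh × £0.350 = £260.65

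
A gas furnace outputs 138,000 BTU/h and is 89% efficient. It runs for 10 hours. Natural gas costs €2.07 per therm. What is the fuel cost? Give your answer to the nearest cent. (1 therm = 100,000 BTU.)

Heat delivered = 138,000 BTU/h × 10 h = 1,380,000 BTU
Gas input = 1,380,000 / 0.89 = 1,550,562 BTU
= 1,550,562 / 100,000 = 15.51 therm
Cost = 15.51 × €2.07/therm = €32.10

€32.10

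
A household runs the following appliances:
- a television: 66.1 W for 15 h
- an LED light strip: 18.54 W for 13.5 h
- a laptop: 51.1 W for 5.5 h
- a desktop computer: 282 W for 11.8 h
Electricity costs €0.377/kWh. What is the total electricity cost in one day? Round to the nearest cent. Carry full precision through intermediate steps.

€1.83

television: 66.1 W × 15 h = 991 Wh = 0.9915 kWh
LED light strip: 18.54 W × 13.5 h = 250 Wh = 0.2503 kWh
laptop: 51.1 W × 5.5 h = 281 Wh = 0.2811 kWh
desktop computer: 282 W × 11.8 h = 3,328 Wh = 3.328 kWh
Total energy = 0.9915 + 0.2503 + 0.2811 + 3.328 = 4.85 kWh
Cost = 4.85 kWh × €0.377 = €1.83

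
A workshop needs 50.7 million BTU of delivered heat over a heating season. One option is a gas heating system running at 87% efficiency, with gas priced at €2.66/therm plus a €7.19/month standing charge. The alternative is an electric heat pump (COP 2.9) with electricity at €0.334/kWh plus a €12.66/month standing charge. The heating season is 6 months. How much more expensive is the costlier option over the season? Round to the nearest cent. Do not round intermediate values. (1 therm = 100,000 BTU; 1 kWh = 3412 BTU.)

€194.07

Heat load = 50.7 × 10⁶ BTU = 50,700,000 BTU
Gas: input = 50,700,000 / 0.87 = 58,275,862 BTU = 582.8 therm → 582.8 × €2.66 = €1,550.14; + 6 × €7.19 standing = €1,593.28
Heat pump: 50,700,000 BTU / 3412 = 14,860 kWh heat; / 2.9 = 5,124 kWh in → × €0.334 = €1,711.38; + 6 × €12.66 standing = €1,787.34
Difference = |€1,593.28 − €1,787.34| = €194.07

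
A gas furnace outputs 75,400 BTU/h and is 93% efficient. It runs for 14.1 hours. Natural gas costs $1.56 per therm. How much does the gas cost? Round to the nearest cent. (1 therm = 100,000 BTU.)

$17.83

Heat delivered = 75,400 BTU/h × 14.1 h = 1,063,140 BTU
Gas input = 1,063,140 / 0.93 = 1,143,161 BTU
= 1,143,161 / 100,000 = 11.43 therm
Cost = 11.43 × $1.56/therm = $17.83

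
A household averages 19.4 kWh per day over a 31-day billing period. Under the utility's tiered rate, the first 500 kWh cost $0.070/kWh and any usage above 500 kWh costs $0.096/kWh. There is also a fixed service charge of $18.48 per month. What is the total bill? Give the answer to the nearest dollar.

Usage = 19.4 kWh/day × 31 days = 601.4 kWh
First 500 kWh × $0.070 = $35.00
Remaining 101.4 kWh × $0.096 = $9.73
Energy charge = $44.73; + service $18.48 = $63.21 ≈ $63

$63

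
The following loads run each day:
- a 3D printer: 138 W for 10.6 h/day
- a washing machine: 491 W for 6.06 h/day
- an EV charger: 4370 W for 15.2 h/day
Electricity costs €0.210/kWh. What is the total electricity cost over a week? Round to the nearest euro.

€104

3D printer: 138 W × 10.6 h × 7 d = 10,240 Wh = 10.24 kWh
washing machine: 491 W × 6.06 h × 7 d = 20,828 Wh = 20.83 kWh
EV charger: 4370 W × 15.2 h × 7 d = 464,968 Wh = 465 kWh
Total energy = 10.24 + 20.83 + 465 = 496 kWh
Cost = 496 kWh × €0.210 = €104.17 ≈ €104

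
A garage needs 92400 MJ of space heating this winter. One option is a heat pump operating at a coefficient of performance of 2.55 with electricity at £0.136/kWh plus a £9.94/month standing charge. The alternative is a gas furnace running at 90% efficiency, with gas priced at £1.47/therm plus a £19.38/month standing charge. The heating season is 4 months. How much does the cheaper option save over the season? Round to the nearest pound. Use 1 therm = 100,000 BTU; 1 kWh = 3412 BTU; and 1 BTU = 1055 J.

Heat load = 92400 MJ = 92,400,000,000 J / 1055 = 87,582,938 BTU
Gas: input = 87,582,938 / 0.90 = 97,314,376 BTU = 973.1 therm → 973.1 × £1.47 = £1,430.52; + 4 × £19.38 standing = £1,508.04
Heat pump: 87,582,938 BTU / 3412 = 25,670 kWh heat; / 2.55 = 10,070 kWh in → × £0.136 = £1,369.02; + 4 × £9.94 standing = £1,408.78
Difference = |£1,508.04 − £1,408.78| = £99.26 ≈ £99

£99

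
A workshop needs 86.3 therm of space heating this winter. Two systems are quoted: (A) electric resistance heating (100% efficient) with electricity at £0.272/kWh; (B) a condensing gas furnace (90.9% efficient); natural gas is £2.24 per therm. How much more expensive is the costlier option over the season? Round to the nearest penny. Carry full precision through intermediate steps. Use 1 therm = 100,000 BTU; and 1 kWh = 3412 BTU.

Heat load = 86.3 therm × 100,000 = 8,630,000 BTU
Gas: input = 8,630,000 / 0.909 = 9,493,949 BTU = 94.94 therm → 94.94 × £2.24 = £212.66
Electric: 8,630,000 BTU / 3412 = 2,529 kWh → × £0.272 = £687.97
Difference = |£212.66 − £687.97| = £475.31

£475.31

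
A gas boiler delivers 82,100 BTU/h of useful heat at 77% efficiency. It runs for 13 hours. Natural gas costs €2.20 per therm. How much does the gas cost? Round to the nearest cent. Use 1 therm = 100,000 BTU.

Heat delivered = 82,100 BTU/h × 13 h = 1,067,300 BTU
Gas input = 1,067,300 / 0.77 = 1,386,104 BTU
= 1,386,104 / 100,000 = 13.86 therm
Cost = 13.86 × €2.20/therm = €30.49

€30.49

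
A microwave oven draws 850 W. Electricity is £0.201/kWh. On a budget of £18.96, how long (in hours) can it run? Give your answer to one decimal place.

111.0 h

Energy budget = £18.96 / £0.201 per kWh = 94.33 kWh = 94,328 Wh
Runtime = 94,328 Wh / 850 W = 111 h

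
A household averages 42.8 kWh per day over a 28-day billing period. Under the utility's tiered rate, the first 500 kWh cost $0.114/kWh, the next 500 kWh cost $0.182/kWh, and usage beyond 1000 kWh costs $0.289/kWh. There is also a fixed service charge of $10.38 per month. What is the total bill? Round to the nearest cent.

Usage = 42.8 kWh/day × 28 days = 1198.4 kWh
First 500 kWh × $0.114 = $57.00
Next 500 kWh × $0.182 = $91.00
Remaining 198.4 kWh × $0.289 = $57.34
Energy charge = $205.34; + service $10.38 = $215.72

$215.72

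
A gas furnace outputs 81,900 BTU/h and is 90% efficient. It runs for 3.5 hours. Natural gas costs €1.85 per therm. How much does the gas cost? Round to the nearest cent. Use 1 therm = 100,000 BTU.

Heat delivered = 81,900 BTU/h × 3.5 h = 286,650 BTU
Gas input = 286,650 / 0.90 = 318,500 BTU
= 318,500 / 100,000 = 3.185 therm
Cost = 3.185 × €1.85/therm = €5.89

€5.89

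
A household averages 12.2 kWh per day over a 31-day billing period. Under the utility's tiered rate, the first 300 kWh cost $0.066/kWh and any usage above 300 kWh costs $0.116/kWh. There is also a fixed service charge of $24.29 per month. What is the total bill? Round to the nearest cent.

$53.16

Usage = 12.2 kWh/day × 31 days = 378.2 kWh
First 300 kWh × $0.066 = $19.80
Remaining 78.2 kWh × $0.116 = $9.07
Energy charge = $28.87; + service $24.29 = $53.16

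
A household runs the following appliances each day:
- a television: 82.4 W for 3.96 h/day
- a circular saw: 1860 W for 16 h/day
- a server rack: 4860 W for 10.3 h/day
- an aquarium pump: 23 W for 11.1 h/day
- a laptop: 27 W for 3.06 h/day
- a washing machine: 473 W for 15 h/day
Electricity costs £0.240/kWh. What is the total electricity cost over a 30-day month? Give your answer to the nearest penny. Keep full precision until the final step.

£630.56

television: 82.4 W × 3.96 h × 30 d = 9,789 Wh = 9.789 kWh
circular saw: 1860 W × 16 h × 30 d = 892,800 Wh = 892.8 kWh
server rack: 4860 W × 10.3 h × 30 d = 1,501,740 Wh = 1,502 kWh
aquarium pump: 23 W × 11.1 h × 30 d = 7,659 Wh = 7.659 kWh
laptop: 27 W × 3.06 h × 30 d = 2,479 Wh = 2.479 kWh
washing machine: 473 W × 15 h × 30 d = 212,850 Wh = 212.8 kWh
Total energy = 9.789 + 892.8 + 1,502 + 7.659 + 2.479 + 212.8 = 2,627 kWh
Cost = 2,627 kWh × £0.240 = £630.56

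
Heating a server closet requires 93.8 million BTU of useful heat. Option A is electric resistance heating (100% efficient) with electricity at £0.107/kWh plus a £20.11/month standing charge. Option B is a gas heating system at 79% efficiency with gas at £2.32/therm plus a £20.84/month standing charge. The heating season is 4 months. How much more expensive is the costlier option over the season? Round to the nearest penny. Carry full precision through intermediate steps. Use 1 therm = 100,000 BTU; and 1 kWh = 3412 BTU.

Heat load = 93.8 × 10⁶ BTU = 93,800,000 BTU
Gas: input = 93,800,000 / 0.79 = 118,734,177 BTU = 1,187 therm → 1,187 × £2.32 = £2,754.63; + 4 × £20.84 standing = £2,837.99
Electric: 93,800,000 BTU / 3412 = 27,490 kWh → × £0.107 = £2,941.56; + 4 × £20.11 standing = £3,022.00
Difference = |£2,837.99 − £3,022.00| = £184.01

£184.01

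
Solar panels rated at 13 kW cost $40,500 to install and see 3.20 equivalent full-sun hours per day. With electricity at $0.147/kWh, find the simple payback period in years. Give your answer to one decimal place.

18.1 years

Daily generation = 13 kW × 3.20 h = 41.6 kWh
Annual generation = 41.6 × 365 = 15184 kWh
Annual savings = 15184 × $0.147 = $2,232.05
Payback = $40,500 / $2,232.05 = 18.1 years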